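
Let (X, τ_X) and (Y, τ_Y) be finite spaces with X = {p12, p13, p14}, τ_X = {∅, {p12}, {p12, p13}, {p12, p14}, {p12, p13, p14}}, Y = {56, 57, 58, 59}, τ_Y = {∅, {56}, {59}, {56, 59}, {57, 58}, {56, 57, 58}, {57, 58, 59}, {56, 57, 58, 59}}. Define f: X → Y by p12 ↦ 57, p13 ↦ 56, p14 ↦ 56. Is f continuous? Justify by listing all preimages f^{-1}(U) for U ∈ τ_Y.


f is NOT continuous.

Compute f^{-1}(U) for each U ∈ τ_Y:
  U = ∅: f^{-1}(U) = ∅ ∈ τ_X ✓.
  U = {56}: f^{-1}(U) = {p13, p14} ∉ τ_X ✗.
  U = {59}: f^{-1}(U) = ∅ ∈ τ_X ✓.
  U = {56, 59}: f^{-1}(U) = {p13, p14} ∉ τ_X ✗.
  U = {57, 58}: f^{-1}(U) = {p12} ∈ τ_X ✓.
  U = {56, 57, 58}: f^{-1}(U) = {p12, p13, p14} ∈ τ_X ✓.
  U = {57, 58, 59}: f^{-1}(U) = {p12} ∈ τ_X ✓.
  U = {56, 57, 58, 59}: f^{-1}(U) = {p12, p13, p14} ∈ τ_X ✓.
Found U = {56} with f^{-1}(U) = {p13, p14} not in τ_X. Therefore f is NOT continuous.


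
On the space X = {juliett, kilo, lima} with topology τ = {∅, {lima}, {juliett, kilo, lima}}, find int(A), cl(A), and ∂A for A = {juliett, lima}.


int(A) = {lima}, cl(A) = {juliett, kilo, lima}, ∂A = {juliett, kilo}.

Closed sets in (X, τ) are complements of opens:
  closed(X, τ) = {∅, {juliett, kilo}, {juliett, kilo, lima}}.
int(A) = ⋃ {U ∈ τ : U ⊆ A}. Opens contained in A: ∅, {lima}.
Taking the union of these: int(A) = {lima}.
cl(A) = ⋂ {C closed : A ⊆ C}. Closed sets containing A: {juliett, kilo, lima}.
Intersecting these: cl(A) = {juliett, kilo, lima}.
∂A = cl(A) ∖ int(A) = {juliett, kilo, lima} ∖ {lima} = {juliett, kilo}.


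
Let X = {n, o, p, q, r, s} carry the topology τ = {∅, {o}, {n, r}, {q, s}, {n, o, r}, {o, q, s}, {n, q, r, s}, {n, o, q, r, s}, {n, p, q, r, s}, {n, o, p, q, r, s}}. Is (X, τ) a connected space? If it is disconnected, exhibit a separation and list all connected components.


(X, τ) is disconnected; components = [{o}, {n, p, q, r, s}].

Find clopen sets (U ∈ τ with X ∖ U ∈ τ):
  U = ∅, X ∖ U = {n, o, p, q, r, s} — both open, so U is clopen.
  U = {o}, X ∖ U = {n, p, q, r, s} — both open, so U is clopen.
  U = {n, p, q, r, s}, X ∖ U = {o} — both open, so U is clopen.
  U = {n, o, p, q, r, s}, X ∖ U = ∅ — both open, so U is clopen.
Nontrivial clopen(s) exist: e.g. {o}. So (X, τ) is disconnected.
Compute connected components by grouping points that agree on all clopens:
  component: {o}
  component: {n, p, q, r, s}


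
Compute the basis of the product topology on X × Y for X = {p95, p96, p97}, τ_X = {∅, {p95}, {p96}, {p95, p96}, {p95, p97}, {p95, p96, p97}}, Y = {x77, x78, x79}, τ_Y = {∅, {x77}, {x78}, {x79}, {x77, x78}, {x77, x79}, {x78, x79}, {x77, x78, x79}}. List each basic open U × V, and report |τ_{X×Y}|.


Basis B = {∅ × ∅, {p95} × {x77}, {p95} × {x78}, {p95} × {x79}, {p96} × {x77}, {p96} × {x78}, {p96} × {x79}, {p95} × {x77, x78}, {p95} × {x77, x79}, {p95, p96} × {x77}, {p95, p97} × {x77}, {p95} × {x78, x79}, {p95, p96} × {x78}, {p95, p97} × {x78}, {p95, p96} × {x79}, {p95, p97} × {x79}, {p96} × {x77, x78}, {p96} × {x77, x79}, {p96} × {x78, x79}, {p95} × {x77, x78, x79}, {p95, p96, p97} × {x77}, {p95, p96, p97} × {x78}, {p95, p96, p97} × {x79}, {p96} × {x77, x78, x79}, {p95, p96} × {x77, x78}, {p95, p97} × {x77, x78}, {p95, p96} × {x77, x79}, {p95, p97} × {x77, x79}, {p95, p96} × {x78, x79}, {p95, p97} × {x78, x79}, {p95, p96} × {x77, x78, x79}, {p95, p97} × {x77, x78, x79}, {p95, p96, p97} × {x77, x78}, {p95, p96, p97} × {x77, x79}, {p95, p96, p97} × {x78, x79}, {p95, p96, p97} × {x77, x78, x79}}; |τ_{X×Y}| = 216.

Enumerate products U × V with U ∈ τ_X, V ∈ τ_Y (deduplicated):
  ∅ × ∅ = {} (∅)
  {p95} × {x77} = {(p95,x77)}
  {p95} × {x78} = {(p95,x78)}
  {p95} × {x79} = {(p95,x79)}
  {p96} × {x77} = {(p96,x77)}
  {p96} × {x78} = {(p96,x78)}
  {p96} × {x79} = {(p96,x79)}
  {p95} × {x77, x78} = {(p95,x77), (p95,x78)}
  {p95} × {x77, x79} = {(p95,x77), (p95,x79)}
  {p95, p96} × {x77} = {(p95,x77), (p96,x77)}
  {p95, p97} × {x77} = {(p95,x77), (p97,x77)}
  {p95} × {x78, x79} = {(p95,x78), (p95,x79)}
  {p95, p96} × {x78} = {(p95,x78), (p96,x78)}
  {p95, p97} × {x78} = {(p95,x78), (p97,x78)}
  {p95, p96} × {x79} = {(p95,x79), (p96,x79)}
  {p95, p97} × {x79} = {(p95,x79), (p97,x79)}
  {p96} × {x77, x78} = {(p96,x77), (p96,x78)}
  {p96} × {x77, x79} = {(p96,x77), (p96,x79)}
  {p96} × {x78, x79} = {(p96,x78), (p96,x79)}
  {p95} × {x77, x78, x79} = {(p95,x77), (p95,x78), (p95,x79)}
  {p95, p96, p97} × {x77} = {(p95,x77), (p96,x77), (p97,x77)}
  {p95, p96, p97} × {x78} = {(p95,x78), (p96,x78), (p97,x78)}
  {p95, p96, p97} × {x79} = {(p95,x79), (p96,x79), (p97,x79)}
  {p96} × {x77, x78, x79} = {(p96,x77), (p96,x78), (p96,x79)}
  {p95, p96} × {x77, x78} = {(p95,x77), (p95,x78), (p96,x77), (p96,x78)}
  {p95, p97} × {x77, x78} = {(p95,x77), (p95,x78), (p97,x77), (p97,x78)}
  {p95, p96} × {x77, x79} = {(p95,x77), (p95,x79), (p96,x77), (p96,x79)}
  {p95, p97} × {x77, x79} = {(p95,x77), (p95,x79), (p97,x77), (p97,x79)}
  {p95, p96} × {x78, x79} = {(p95,x78), (p95,x79), (p96,x78), (p96,x79)}
  {p95, p97} × {x78, x79} = {(p95,x78), (p95,x79), (p97,x78), (p97,x79)}
  {p95, p96} × {x77, x78, x79} = {(p95,x77), (p95,x78), (p95,x79), (p96,x77), (p96,x78), (p96,x79)}
  {p95, p97} × {x77, x78, x79} = {(p95,x77), (p95,x78), (p95,x79), (p97,x77), (p97,x78), (p97,x79)}
  {p95, p96, p97} × {x77, x78} = {(p95,x77), (p95,x78), (p96,x77), (p96,x78), (p97,x77), (p97,x78)}
  {p95, p96, p97} × {x77, x79} = {(p95,x77), (p95,x79), (p96,x77), (p96,x79), (p97,x77), (p97,x79)}
  {p95, p96, p97} × {x78, x79} = {(p95,x78), (p95,x79), (p96,x78), (p96,x79), (p97,x78), (p97,x79)}
  {p95, p96, p97} × {x77, x78, x79} = {(p95,x77), (p95,x78), (p95,x79), (p96,x77), (p96,x78), (p96,x79), (p97,x77), (p97,x78), (p97,x79)}
These 36 distinct sets form the basis B.
Close under arbitrary unions to get τ_{X×Y}; counting gives |τ_{X×Y}| = 216.


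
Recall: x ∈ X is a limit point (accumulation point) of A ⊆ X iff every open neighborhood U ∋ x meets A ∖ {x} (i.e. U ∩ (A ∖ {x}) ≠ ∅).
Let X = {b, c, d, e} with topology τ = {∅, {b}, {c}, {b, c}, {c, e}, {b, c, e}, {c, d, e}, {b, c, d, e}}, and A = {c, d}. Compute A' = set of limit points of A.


A' = {d, e}

For each x ∈ X, list the open sets U ∈ τ with x ∈ U, then check whether U ∩ (A ∖ {x}) ≠ ∅ for every such U.
  x = b: open {b} ∋ x has {b} ∩ (A ∖ {b}) = ∅, so x is NOT a limit point.
  x = c: open {c} ∋ x has {c} ∩ (A ∖ {c}) = ∅, so x is NOT a limit point.
  x = d: opens ∋ x are {c, d, e}, {b, c, d, e}; each meets A ∖ {d}, so x IS a limit point.
  x = e: opens ∋ x are {c, e}, {b, c, e}, {c, d, e}, {b, c, d, e}; each meets A ∖ {e}, so x IS a limit point.
Collecting: A' = {d, e}.


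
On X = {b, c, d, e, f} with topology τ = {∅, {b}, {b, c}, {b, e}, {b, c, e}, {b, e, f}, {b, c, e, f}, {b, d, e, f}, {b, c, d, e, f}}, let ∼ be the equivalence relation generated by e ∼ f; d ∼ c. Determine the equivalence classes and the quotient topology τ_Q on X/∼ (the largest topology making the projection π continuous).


X/∼ = {[b], [c=d], [e=f]}; |τ_Q| = 4.

Equivalence classes: [b], [c=d], [e=f].
Quotient map π: X → X/∼ sends b ↦ [b], c ↦ [c=d], d ↦ [c=d], e ↦ [e=f], f ↦ [e=f].
For each subset V ⊆ X/∼, compute π^{-1}(V) ⊆ X and check whether π^{-1}(V) ∈ τ. V is open in τ_Q iff π^{-1}(V) ∈ τ.
  V = {}: π^{-1}(V) = ∅ ∈ τ ✓.
  V = {[b]}: π^{-1}(V) = {b} ∈ τ ✓.
  V = {[c=d]}: π^{-1}(V) = {c, d} ∉ τ ✗.
  V = {[b], [c=d]}: π^{-1}(V) = {b, c, d} ∉ τ ✗.
  V = {[e=f]}: π^{-1}(V) = {e, f} ∉ τ ✗.
  V = {[b], [e=f]}: π^{-1}(V) = {b, e, f} ∈ τ ✓.
  V = {[c=d], [e=f]}: π^{-1}(V) = {c, d, e, f} ∉ τ ✗.
  V = {[b], [c=d], [e=f]}: π^{-1}(V) = {b, c, d, e, f} ∈ τ ✓.
Open sets in the quotient: τ_Q = {{}, {[b]}, {[b], [e=f]}, {[b], [c=d], [e=f]}} (4 elements).


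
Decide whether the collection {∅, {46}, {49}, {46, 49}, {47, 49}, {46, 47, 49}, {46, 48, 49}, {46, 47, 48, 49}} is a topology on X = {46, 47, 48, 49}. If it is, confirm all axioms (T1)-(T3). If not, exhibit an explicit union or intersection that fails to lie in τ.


τ IS a topology on X.

Axiom (T1): ∅ ∈ τ? Yes; X ∈ τ? Yes.
Axiom (T2/T3): check pairwise unions and intersections of members of τ.
All pairwise intersections and unions checked — each lies in τ. Therefore τ satisfies (T1), (T2), (T3): it IS a topology on X.


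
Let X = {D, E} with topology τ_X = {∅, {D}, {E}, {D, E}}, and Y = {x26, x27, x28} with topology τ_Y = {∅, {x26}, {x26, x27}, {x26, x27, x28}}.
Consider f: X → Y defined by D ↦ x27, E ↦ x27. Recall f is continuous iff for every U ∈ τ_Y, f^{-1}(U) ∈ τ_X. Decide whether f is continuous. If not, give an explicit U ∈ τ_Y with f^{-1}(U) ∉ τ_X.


f IS continuous.

Compute f^{-1}(U) for each U ∈ τ_Y:
  U = ∅: f^{-1}(U) = ∅ ∈ τ_X ✓.
  U = {x26}: f^{-1}(U) = ∅ ∈ τ_X ✓.
  U = {x26, x27}: f^{-1}(U) = {D, E} ∈ τ_X ✓.
  U = {x26, x27, x28}: f^{-1}(U) = {D, E} ∈ τ_X ✓.
Every preimage lies in τ_X, so f IS continuous.


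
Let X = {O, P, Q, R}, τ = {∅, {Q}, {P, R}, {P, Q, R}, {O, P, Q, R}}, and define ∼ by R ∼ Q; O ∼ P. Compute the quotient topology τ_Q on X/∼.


X/∼ = {[O=P], [Q=R]}; |τ_Q| = 2.

Equivalence classes: [O=P], [Q=R].
Quotient map π: X → X/∼ sends O ↦ [O=P], P ↦ [O=P], Q ↦ [Q=R], R ↦ [Q=R].
For each subset V ⊆ X/∼, compute π^{-1}(V) ⊆ X and check whether π^{-1}(V) ∈ τ. V is open in τ_Q iff π^{-1}(V) ∈ τ.
  V = {}: π^{-1}(V) = ∅ ∈ τ ✓.
  V = {[O=P]}: π^{-1}(V) = {O, P} ∉ τ ✗.
  V = {[Q=R]}: π^{-1}(V) = {Q, R} ∉ τ ✗.
  V = {[O=P], [Q=R]}: π^{-1}(V) = {O, P, Q, R} ∈ τ ✓.
Open sets in the quotient: τ_Q = {{}, {[O=P], [Q=R]}} (2 elements).


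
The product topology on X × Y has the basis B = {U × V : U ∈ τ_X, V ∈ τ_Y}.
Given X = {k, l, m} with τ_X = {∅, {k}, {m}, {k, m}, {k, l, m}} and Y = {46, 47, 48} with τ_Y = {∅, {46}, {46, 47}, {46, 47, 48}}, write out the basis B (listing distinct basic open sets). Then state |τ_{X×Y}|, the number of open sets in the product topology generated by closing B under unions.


Basis B = {∅ × ∅, {k} × {46}, {m} × {46}, {k} × {46, 47}, {k, m} × {46}, {m} × {46, 47}, {k} × {46, 47, 48}, {k, l, m} × {46}, {m} × {46, 47, 48}, {k, m} × {46, 47}, {k, m} × {46, 47, 48}, {k, l, m} × {46, 47}, {k, l, m} × {46, 47, 48}}; |τ_{X×Y}| = 30.

Enumerate products U × V with U ∈ τ_X, V ∈ τ_Y (deduplicated):
  ∅ × ∅ = {} (∅)
  {k} × {46} = {(k,46)}
  {m} × {46} = {(m,46)}
  {k} × {46, 47} = {(k,46), (k,47)}
  {k, m} × {46} = {(k,46), (m,46)}
  {m} × {46, 47} = {(m,46), (m,47)}
  {k} × {46, 47, 48} = {(k,46), (k,47), (k,48)}
  {k, l, m} × {46} = {(k,46), (l,46), (m,46)}
  {m} × {46, 47, 48} = {(m,46), (m,47), (m,48)}
  {k, m} × {46, 47} = {(k,46), (k,47), (m,46), (m,47)}
  {k, m} × {46, 47, 48} = {(k,46), (k,47), (k,48), (m,46), (m,47), (m,48)}
  {k, l, m} × {46, 47} = {(k,46), (k,47), (l,46), (l,47), (m,46), (m,47)}
  {k, l, m} × {46, 47, 48} = {(k,46), (k,47), (k,48), (l,46), (l,47), (l,48), (m,46), (m,47), (m,48)}
These 13 distinct sets form the basis B.
Close under arbitrary unions to get τ_{X×Y}; counting gives |τ_{X×Y}| = 30.


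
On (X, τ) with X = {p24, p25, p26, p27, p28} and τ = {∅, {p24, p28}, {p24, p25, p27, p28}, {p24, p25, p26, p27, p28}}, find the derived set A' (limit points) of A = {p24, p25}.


A' = {p25, p26, p27, p28}

For each x ∈ X, list the open sets U ∈ τ with x ∈ U, then check whether U ∩ (A ∖ {x}) ≠ ∅ for every such U.
  x = p24: open {p24, p28} ∋ x has {p24, p28} ∩ (A ∖ {p24}) = ∅, so x is NOT a limit point.
  x = p25: opens ∋ x are {p24, p25, p27, p28}, {p24, p25, p26, p27, p28}; each meets A ∖ {p25}, so x IS a limit point.
  x = p26: opens ∋ x are {p24, p25, p26, p27, p28}; each meets A ∖ {p26}, so x IS a limit point.
  x = p27: opens ∋ x are {p24, p25, p27, p28}, {p24, p25, p26, p27, p28}; each meets A ∖ {p27}, so x IS a limit point.
  x = p28: opens ∋ x are {p24, p28}, {p24, p25, p27, p28}, {p24, p25, p26, p27, p28}; each meets A ∖ {p28}, so x IS a limit point.
Collecting: A' = {p25, p26, p27, p28}.


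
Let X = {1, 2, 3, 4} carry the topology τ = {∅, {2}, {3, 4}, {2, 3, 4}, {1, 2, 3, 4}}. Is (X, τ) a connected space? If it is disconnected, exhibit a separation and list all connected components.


(X, τ) is connected.

Find clopen sets (U ∈ τ with X ∖ U ∈ τ):
  U = ∅, X ∖ U = {1, 2, 3, 4} — both open, so U is clopen.
  U = {1, 2, 3, 4}, X ∖ U = ∅ — both open, so U is clopen.
Only trivial clopens (∅ and X) exist, so (X, τ) is connected.
Compute connected components by grouping points that agree on all clopens:
  component: {1, 2, 3, 4}


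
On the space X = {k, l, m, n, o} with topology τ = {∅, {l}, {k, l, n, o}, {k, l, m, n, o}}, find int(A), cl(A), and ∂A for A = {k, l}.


int(A) = {l}, cl(A) = {k, l, m, n, o}, ∂A = {k, m, n, o}.

Closed sets in (X, τ) are complements of opens:
  closed(X, τ) = {∅, {m}, {k, m, n, o}, {k, l, m, n, o}}.
int(A) = ⋃ {U ∈ τ : U ⊆ A}. Opens contained in A: ∅, {l}.
Taking the union of these: int(A) = {l}.
cl(A) = ⋂ {C closed : A ⊆ C}. Closed sets containing A: {k, l, m, n, o}.
Intersecting these: cl(A) = {k, l, m, n, o}.
∂A = cl(A) ∖ int(A) = {k, l, m, n, o} ∖ {l} = {k, m, n, o}.


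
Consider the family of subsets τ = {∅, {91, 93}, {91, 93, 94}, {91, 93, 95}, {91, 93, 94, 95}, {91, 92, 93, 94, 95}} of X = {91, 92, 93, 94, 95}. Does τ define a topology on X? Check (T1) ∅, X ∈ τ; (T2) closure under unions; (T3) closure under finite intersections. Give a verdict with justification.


τ IS a topology on X.

Axiom (T1): ∅ ∈ τ? Yes; X ∈ τ? Yes.
Axiom (T2/T3): check pairwise unions and intersections of members of τ.
All pairwise intersections and unions checked — each lies in τ. Therefore τ satisfies (T1), (T2), (T3): it IS a topology on X.


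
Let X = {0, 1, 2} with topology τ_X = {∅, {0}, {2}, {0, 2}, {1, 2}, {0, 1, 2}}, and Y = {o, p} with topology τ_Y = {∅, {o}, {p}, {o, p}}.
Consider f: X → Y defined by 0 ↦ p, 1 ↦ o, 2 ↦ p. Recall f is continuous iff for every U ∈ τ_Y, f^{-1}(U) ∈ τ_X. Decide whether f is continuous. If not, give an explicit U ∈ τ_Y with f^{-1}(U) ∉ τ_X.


f is NOT continuous.

Compute f^{-1}(U) for each U ∈ τ_Y:
  U = ∅: f^{-1}(U) = ∅ ∈ τ_X ✓.
  U = {o}: f^{-1}(U) = {1} ∉ τ_X ✗.
  U = {p}: f^{-1}(U) = {0, 2} ∈ τ_X ✓.
  U = {o, p}: f^{-1}(U) = {0, 1, 2} ∈ τ_X ✓.
Found U = {o} with f^{-1}(U) = {1} not in τ_X. Therefore f is NOT continuous.


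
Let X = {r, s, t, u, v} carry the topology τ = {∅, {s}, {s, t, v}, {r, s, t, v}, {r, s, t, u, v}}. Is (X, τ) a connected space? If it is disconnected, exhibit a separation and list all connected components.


(X, τ) is connected.

Find clopen sets (U ∈ τ with X ∖ U ∈ τ):
  U = ∅, X ∖ U = {r, s, t, u, v} — both open, so U is clopen.
  U = {r, s, t, u, v}, X ∖ U = ∅ — both open, so U is clopen.
Only trivial clopens (∅ and X) exist, so (X, τ) is connected.
Compute connected components by grouping points that agree on all clopens:
  component: {r, s, t, u, v}


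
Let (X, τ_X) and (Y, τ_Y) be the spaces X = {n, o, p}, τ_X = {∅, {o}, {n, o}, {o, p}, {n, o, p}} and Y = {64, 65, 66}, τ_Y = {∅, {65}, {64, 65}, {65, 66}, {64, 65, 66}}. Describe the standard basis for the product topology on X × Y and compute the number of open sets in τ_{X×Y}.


Basis B = {∅ × ∅, {o} × {65}, {n, o} × {65}, {o} × {64, 65}, {o} × {65, 66}, {o, p} × {65}, {n, o, p} × {65}, {o} × {64, 65, 66}, {n, o} × {64, 65}, {n, o} × {65, 66}, {o, p} × {64, 65}, {o, p} × {65, 66}, {n, o} × {64, 65, 66}, {n, o, p} × {64, 65}, {n, o, p} × {65, 66}, {o, p} × {64, 65, 66}, {n, o, p} × {64, 65, 66}}; |τ_{X×Y}| = 48.

Enumerate products U × V with U ∈ τ_X, V ∈ τ_Y (deduplicated):
  ∅ × ∅ = {} (∅)
  {o} × {65} = {(o,65)}
  {n, o} × {65} = {(n,65), (o,65)}
  {o} × {64, 65} = {(o,64), (o,65)}
  {o} × {65, 66} = {(o,65), (o,66)}
  {o, p} × {65} = {(o,65), (p,65)}
  {n, o, p} × {65} = {(n,65), (o,65), (p,65)}
  {o} × {64, 65, 66} = {(o,64), (o,65), (o,66)}
  {n, o} × {64, 65} = {(n,64), (n,65), (o,64), (o,65)}
  {n, o} × {65, 66} = {(n,65), (n,66), (o,65), (o,66)}
  {o, p} × {64, 65} = {(o,64), (o,65), (p,64), (p,65)}
  {o, p} × {65, 66} = {(o,65), (o,66), (p,65), (p,66)}
  {n, o} × {64, 65, 66} = {(n,64), (n,65), (n,66), (o,64), (o,65), (o,66)}
  {n, o, p} × {64, 65} = {(n,64), (n,65), (o,64), (o,65), (p,64), (p,65)}
  {n, o, p} × {65, 66} = {(n,65), (n,66), (o,65), (o,66), (p,65), (p,66)}
  {o, p} × {64, 65, 66} = {(o,64), (o,65), (o,66), (p,64), (p,65), (p,66)}
  {n, o, p} × {64, 65, 66} = {(n,64), (n,65), (n,66), (o,64), (o,65), (o,66), (p,64), (p,65), (p,66)}
These 17 distinct sets form the basis B.
Close under arbitrary unions to get τ_{X×Y}; counting gives |τ_{X×Y}| = 48.


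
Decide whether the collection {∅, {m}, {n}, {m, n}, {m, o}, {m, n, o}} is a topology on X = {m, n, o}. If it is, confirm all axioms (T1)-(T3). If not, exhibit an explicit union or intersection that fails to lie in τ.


τ IS a topology on X.

Axiom (T1): ∅ ∈ τ? Yes; X ∈ τ? Yes.
Axiom (T2/T3): check pairwise unions and intersections of members of τ.
All pairwise intersections and unions checked — each lies in τ. Therefore τ satisfies (T1), (T2), (T3): it IS a topology on X.


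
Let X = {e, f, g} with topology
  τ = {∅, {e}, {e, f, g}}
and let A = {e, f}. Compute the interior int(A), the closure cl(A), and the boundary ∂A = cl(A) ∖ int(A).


int(A) = {e}, cl(A) = {e, f, g}, ∂A = {f, g}.

Closed sets in (X, τ) are complements of opens:
  closed(X, τ) = {∅, {f, g}, {e, f, g}}.
int(A) = ⋃ {U ∈ τ : U ⊆ A}. Opens contained in A: ∅, {e}.
Taking the union of these: int(A) = {e}.
cl(A) = ⋂ {C closed : A ⊆ C}. Closed sets containing A: {e, f, g}.
Intersecting these: cl(A) = {e, f, g}.
∂A = cl(A) ∖ int(A) = {e, f, g} ∖ {e} = {f, g}.


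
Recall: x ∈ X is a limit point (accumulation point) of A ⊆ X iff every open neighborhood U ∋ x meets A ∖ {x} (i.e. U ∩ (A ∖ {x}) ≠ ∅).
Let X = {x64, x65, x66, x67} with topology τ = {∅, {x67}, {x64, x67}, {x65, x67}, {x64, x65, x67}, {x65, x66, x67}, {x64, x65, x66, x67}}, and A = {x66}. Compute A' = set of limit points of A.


A' = ∅

For each x ∈ X, list the open sets U ∈ τ with x ∈ U, then check whether U ∩ (A ∖ {x}) ≠ ∅ for every such U.
  x = x64: open {x64, x67} ∋ x has {x64, x67} ∩ (A ∖ {x64}) = ∅, so x is NOT a limit point.
  x = x65: open {x65, x67} ∋ x has {x65, x67} ∩ (A ∖ {x65}) = ∅, so x is NOT a limit point.
  x = x66: open {x65, x66, x67} ∋ x has {x65, x66, x67} ∩ (A ∖ {x66}) = ∅, so x is NOT a limit point.
  x = x67: open {x67} ∋ x has {x67} ∩ (A ∖ {x67}) = ∅, so x is NOT a limit point.
Collecting: A' = ∅.


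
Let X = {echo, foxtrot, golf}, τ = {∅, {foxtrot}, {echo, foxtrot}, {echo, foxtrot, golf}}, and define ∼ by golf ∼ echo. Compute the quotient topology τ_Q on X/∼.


X/∼ = {[echo=golf], [foxtrot]}; |τ_Q| = 3.

Equivalence classes: [echo=golf], [foxtrot].
Quotient map π: X → X/∼ sends echo ↦ [echo=golf], foxtrot ↦ [foxtrot], golf ↦ [echo=golf].
For each subset V ⊆ X/∼, compute π^{-1}(V) ⊆ X and check whether π^{-1}(V) ∈ τ. V is open in τ_Q iff π^{-1}(V) ∈ τ.
  V = {}: π^{-1}(V) = ∅ ∈ τ ✓.
  V = {[echo=golf]}: π^{-1}(V) = {echo, golf} ∉ τ ✗.
  V = {[foxtrot]}: π^{-1}(V) = {foxtrot} ∈ τ ✓.
  V = {[echo=golf], [foxtrot]}: π^{-1}(V) = {echo, foxtrot, golf} ∈ τ ✓.
Open sets in the quotient: τ_Q = {{}, {[foxtrot]}, {[echo=golf], [foxtrot]}} (3 elements).


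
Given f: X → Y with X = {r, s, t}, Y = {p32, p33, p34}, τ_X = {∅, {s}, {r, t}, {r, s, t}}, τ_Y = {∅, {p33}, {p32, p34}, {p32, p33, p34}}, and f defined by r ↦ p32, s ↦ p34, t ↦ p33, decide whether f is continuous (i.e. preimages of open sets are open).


f is NOT continuous.

Compute f^{-1}(U) for each U ∈ τ_Y:
  U = ∅: f^{-1}(U) = ∅ ∈ τ_X ✓.
  U = {p33}: f^{-1}(U) = {t} ∉ τ_X ✗.
  U = {p32, p34}: f^{-1}(U) = {r, s} ∉ τ_X ✗.
  U = {p32, p33, p34}: f^{-1}(U) = {r, s, t} ∈ τ_X ✓.
Found U = {p33} with f^{-1}(U) = {t} not in τ_X. Therefore f is NOT continuous.


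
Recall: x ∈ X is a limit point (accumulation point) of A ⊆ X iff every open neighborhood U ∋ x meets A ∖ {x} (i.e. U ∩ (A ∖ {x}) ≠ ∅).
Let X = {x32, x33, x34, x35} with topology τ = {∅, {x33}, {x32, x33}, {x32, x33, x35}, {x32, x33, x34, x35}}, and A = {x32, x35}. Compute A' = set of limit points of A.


A' = {x34, x35}

For each x ∈ X, list the open sets U ∈ τ with x ∈ U, then check whether U ∩ (A ∖ {x}) ≠ ∅ for every such U.
  x = x32: open {x32, x33} ∋ x has {x32, x33} ∩ (A ∖ {x32}) = ∅, so x is NOT a limit point.
  x = x33: open {x33} ∋ x has {x33} ∩ (A ∖ {x33}) = ∅, so x is NOT a limit point.
  x = x34: opens ∋ x are {x32, x33, x34, x35}; each meets A ∖ {x34}, so x IS a limit point.
  x = x35: opens ∋ x are {x32, x33, x35}, {x32, x33, x34, x35}; each meets A ∖ {x35}, so x IS a limit point.
Collecting: A' = {x34, x35}.


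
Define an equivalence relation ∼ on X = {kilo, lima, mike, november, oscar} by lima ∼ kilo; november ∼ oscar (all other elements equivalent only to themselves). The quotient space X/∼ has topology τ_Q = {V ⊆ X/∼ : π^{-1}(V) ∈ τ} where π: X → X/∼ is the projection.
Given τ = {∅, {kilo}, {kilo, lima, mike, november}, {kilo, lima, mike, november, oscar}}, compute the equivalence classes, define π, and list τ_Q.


X/∼ = {[kilo=lima], [mike], [november=oscar]}; |τ_Q| = 2.

Equivalence classes: [kilo=lima], [mike], [november=oscar].
Quotient map π: X → X/∼ sends kilo ↦ [kilo=lima], lima ↦ [kilo=lima], mike ↦ [mike], november ↦ [november=oscar], oscar ↦ [november=oscar].
For each subset V ⊆ X/∼, compute π^{-1}(V) ⊆ X and check whether π^{-1}(V) ∈ τ. V is open in τ_Q iff π^{-1}(V) ∈ τ.
  V = {}: π^{-1}(V) = ∅ ∈ τ ✓.
  V = {[kilo=lima]}: π^{-1}(V) = {kilo, lima} ∉ τ ✗.
  V = {[mike]}: π^{-1}(V) = {mike} ∉ τ ✗.
  V = {[kilo=lima], [mike]}: π^{-1}(V) = {kilo, lima, mike} ∉ τ ✗.
  V = {[november=oscar]}: π^{-1}(V) = {november, oscar} ∉ τ ✗.
  V = {[kilo=lima], [november=oscar]}: π^{-1}(V) = {kilo, lima, november, oscar} ∉ τ ✗.
  V = {[mike], [november=oscar]}: π^{-1}(V) = {mike, november, oscar} ∉ τ ✗.
  V = {[kilo=lima], [mike], [november=oscar]}: π^{-1}(V) = {kilo, lima, mike, november, oscar} ∈ τ ✓.
Open sets in the quotient: τ_Q = {{}, {[kilo=lima], [mike], [november=oscar]}} (2 elements).


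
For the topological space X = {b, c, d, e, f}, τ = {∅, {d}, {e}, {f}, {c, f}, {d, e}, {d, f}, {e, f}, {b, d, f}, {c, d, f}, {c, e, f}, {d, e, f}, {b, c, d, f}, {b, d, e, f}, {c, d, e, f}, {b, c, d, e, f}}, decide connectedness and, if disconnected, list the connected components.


(X, τ) is disconnected; components = [{e}, {b, c, d, f}].

Find clopen sets (U ∈ τ with X ∖ U ∈ τ):
  U = ∅, X ∖ U = {b, c, d, e, f} — both open, so U is clopen.
  U = {e}, X ∖ U = {b, c, d, f} — both open, so U is clopen.
  U = {b, c, d, f}, X ∖ U = {e} — both open, so U is clopen.
  U = {b, c, d, e, f}, X ∖ U = ∅ — both open, so U is clopen.
Nontrivial clopen(s) exist: e.g. {e}. So (X, τ) is disconnected.
Compute connected components by grouping points that agree on all clopens:
  component: {e}
  component: {b, c, d, f}


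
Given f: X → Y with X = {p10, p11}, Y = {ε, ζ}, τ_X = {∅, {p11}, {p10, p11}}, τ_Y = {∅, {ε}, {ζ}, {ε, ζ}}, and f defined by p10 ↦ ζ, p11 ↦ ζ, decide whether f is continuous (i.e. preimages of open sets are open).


f IS continuous.

Compute f^{-1}(U) for each U ∈ τ_Y:
  U = ∅: f^{-1}(U) = ∅ ∈ τ_X ✓.
  U = {ε}: f^{-1}(U) = ∅ ∈ τ_X ✓.
  U = {ζ}: f^{-1}(U) = {p10, p11} ∈ τ_X ✓.
  U = {ε, ζ}: f^{-1}(U) = {p10, p11} ∈ τ_X ✓.
Every preimage lies in τ_X, so f IS continuous.


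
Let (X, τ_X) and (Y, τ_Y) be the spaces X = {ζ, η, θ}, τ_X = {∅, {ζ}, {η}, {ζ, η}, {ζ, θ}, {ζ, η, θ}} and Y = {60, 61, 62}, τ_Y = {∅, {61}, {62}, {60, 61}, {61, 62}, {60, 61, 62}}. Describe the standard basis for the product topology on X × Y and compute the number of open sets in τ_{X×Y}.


Basis B = {∅ × ∅, {ζ} × {61}, {ζ} × {62}, {η} × {61}, {η} × {62}, {ζ} × {60, 61}, {ζ} × {61, 62}, {ζ, η} × {61}, {ζ, θ} × {61}, {ζ, η} × {62}, {ζ, θ} × {62}, {η} × {60, 61}, {η} × {61, 62}, {ζ} × {60, 61, 62}, {ζ, η, θ} × {61}, {ζ, η, θ} × {62}, {η} × {60, 61, 62}, {ζ, η} × {60, 61}, {ζ, θ} × {60, 61}, {ζ, η} × {61, 62}, {ζ, θ} × {61, 62}, {ζ, η} × {60, 61, 62}, {ζ, θ} × {60, 61, 62}, {ζ, η, θ} × {60, 61}, {ζ, η, θ} × {61, 62}, {ζ, η, θ} × {60, 61, 62}}; |τ_{X×Y}| = 108.

Enumerate products U × V with U ∈ τ_X, V ∈ τ_Y (deduplicated):
  ∅ × ∅ = {} (∅)
  {ζ} × {61} = {(ζ,61)}
  {ζ} × {62} = {(ζ,62)}
  {η} × {61} = {(η,61)}
  {η} × {62} = {(η,62)}
  {ζ} × {60, 61} = {(ζ,60), (ζ,61)}
  {ζ} × {61, 62} = {(ζ,61), (ζ,62)}
  {ζ, η} × {61} = {(ζ,61), (η,61)}
  {ζ, θ} × {61} = {(ζ,61), (θ,61)}
  {ζ, η} × {62} = {(ζ,62), (η,62)}
  {ζ, θ} × {62} = {(ζ,62), (θ,62)}
  {η} × {60, 61} = {(η,60), (η,61)}
  {η} × {61, 62} = {(η,61), (η,62)}
  {ζ} × {60, 61, 62} = {(ζ,60), (ζ,61), (ζ,62)}
  {ζ, η, θ} × {61} = {(ζ,61), (η,61), (θ,61)}
  {ζ, η, θ} × {62} = {(ζ,62), (η,62), (θ,62)}
  {η} × {60, 61, 62} = {(η,60), (η,61), (η,62)}
  {ζ, η} × {60, 61} = {(ζ,60), (ζ,61), (η,60), (η,61)}
  {ζ, θ} × {60, 61} = {(ζ,60), (ζ,61), (θ,60), (θ,61)}
  {ζ, η} × {61, 62} = {(ζ,61), (ζ,62), (η,61), (η,62)}
  {ζ, θ} × {61, 62} = {(ζ,61), (ζ,62), (θ,61), (θ,62)}
  {ζ, η} × {60, 61, 62} = {(ζ,60), (ζ,61), (ζ,62), (η,60), (η,61), (η,62)}
  {ζ, θ} × {60, 61, 62} = {(ζ,60), (ζ,61), (ζ,62), (θ,60), (θ,61), (θ,62)}
  {ζ, η, θ} × {60, 61} = {(ζ,60), (ζ,61), (η,60), (η,61), (θ,60), (θ,61)}
  {ζ, η, θ} × {61, 62} = {(ζ,61), (ζ,62), (η,61), (η,62), (θ,61), (θ,62)}
  {ζ, η, θ} × {60, 61, 62} = {(ζ,60), (ζ,61), (ζ,62), (η,60), (η,61), (η,62), (θ,60), (θ,61), (θ,62)}
These 26 distinct sets form the basis B.
Close under arbitrary unions to get τ_{X×Y}; counting gives |τ_{X×Y}| = 108.


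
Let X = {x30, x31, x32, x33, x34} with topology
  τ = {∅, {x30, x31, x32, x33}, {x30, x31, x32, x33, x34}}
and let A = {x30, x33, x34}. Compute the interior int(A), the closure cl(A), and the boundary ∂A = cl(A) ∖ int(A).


int(A) = ∅, cl(A) = {x30, x31, x32, x33, x34}, ∂A = {x30, x31, x32, x33, x34}.

Closed sets in (X, τ) are complements of opens:
  closed(X, τ) = {∅, {x34}, {x30, x31, x32, x33, x34}}.
int(A) = ⋃ {U ∈ τ : U ⊆ A}. Opens contained in A: ∅.
Taking the union of these: int(A) = ∅.
cl(A) = ⋂ {C closed : A ⊆ C}. Closed sets containing A: {x30, x31, x32, x33, x34}.
Intersecting these: cl(A) = {x30, x31, x32, x33, x34}.
∂A = cl(A) ∖ int(A) = {x30, x31, x32, x33, x34} ∖ ∅ = {x30, x31, x32, x33, x34}.


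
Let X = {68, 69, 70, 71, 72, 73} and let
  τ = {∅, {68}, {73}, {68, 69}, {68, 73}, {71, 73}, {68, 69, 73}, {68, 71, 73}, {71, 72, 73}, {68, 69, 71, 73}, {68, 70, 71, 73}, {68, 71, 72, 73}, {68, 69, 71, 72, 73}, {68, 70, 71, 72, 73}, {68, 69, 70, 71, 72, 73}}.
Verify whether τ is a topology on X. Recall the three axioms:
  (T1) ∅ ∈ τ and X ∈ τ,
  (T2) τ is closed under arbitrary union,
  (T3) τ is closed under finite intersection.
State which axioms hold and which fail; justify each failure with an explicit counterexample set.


τ is NOT a topology on X.

Axiom (T1): ∅ ∈ τ? Yes; X ∈ τ? Yes.
Axiom (T2/T3): check pairwise unions and intersections of members of τ.
Counterexample for (T2): {68, 69} ∪ {68, 70, 71, 73} = {68, 69, 70, 71, 73} ∉ τ. Therefore τ is NOT a topology.


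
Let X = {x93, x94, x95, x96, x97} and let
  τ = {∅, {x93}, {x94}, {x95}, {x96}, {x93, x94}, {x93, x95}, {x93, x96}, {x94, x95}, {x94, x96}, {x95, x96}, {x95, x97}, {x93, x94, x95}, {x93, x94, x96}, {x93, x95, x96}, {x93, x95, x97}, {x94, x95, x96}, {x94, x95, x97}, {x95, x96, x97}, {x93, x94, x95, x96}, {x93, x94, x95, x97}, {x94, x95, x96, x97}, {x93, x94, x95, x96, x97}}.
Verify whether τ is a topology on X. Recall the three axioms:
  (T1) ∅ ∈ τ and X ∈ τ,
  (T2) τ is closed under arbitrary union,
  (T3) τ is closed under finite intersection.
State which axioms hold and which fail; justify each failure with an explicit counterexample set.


τ is NOT a topology on X.

Axiom (T1): ∅ ∈ τ? Yes; X ∈ τ? Yes.
Axiom (T2/T3): check pairwise unions and intersections of members of τ.
Counterexample for (T2): {x93} ∪ {x95, x96, x97} = {x93, x95, x96, x97} ∉ τ. Therefore τ is NOT a topology.


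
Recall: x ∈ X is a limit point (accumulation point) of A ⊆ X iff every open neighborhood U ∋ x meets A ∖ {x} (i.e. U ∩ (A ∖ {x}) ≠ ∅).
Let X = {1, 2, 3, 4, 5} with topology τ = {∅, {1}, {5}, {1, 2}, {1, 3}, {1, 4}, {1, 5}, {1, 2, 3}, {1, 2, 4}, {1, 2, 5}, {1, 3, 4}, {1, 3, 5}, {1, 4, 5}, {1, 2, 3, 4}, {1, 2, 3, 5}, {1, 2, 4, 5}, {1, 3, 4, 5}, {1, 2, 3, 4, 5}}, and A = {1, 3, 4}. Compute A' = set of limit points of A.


A' = {2, 3, 4}

For each x ∈ X, list the open sets U ∈ τ with x ∈ U, then check whether U ∩ (A ∖ {x}) ≠ ∅ for every such U.
  x = 1: open {1} ∋ x has {1} ∩ (A ∖ {1}) = ∅, so x is NOT a limit point.
  x = 2: opens ∋ x are {1, 2}, {1, 2, 3}, {1, 2, 4}, {1, 2, 5}, {1, 2, 3, 4}, {1, 2, 3, 5}, {1, 2, 4, 5}, {1, 2, 3, 4, 5}; each meets A ∖ {2}, so x IS a limit point.
  x = 3: opens ∋ x are {1, 3}, {1, 2, 3}, {1, 3, 4}, {1, 3, 5}, {1, 2, 3, 4}, {1, 2, 3, 5}, {1, 3, 4, 5}, {1, 2, 3, 4, 5}; each meets A ∖ {3}, so x IS a limit point.
  x = 4: opens ∋ x are {1, 4}, {1, 2, 4}, {1, 3, 4}, {1, 4, 5}, {1, 2, 3, 4}, {1, 2, 4, 5}, {1, 3, 4, 5}, {1, 2, 3, 4, 5}; each meets A ∖ {4}, so x IS a limit point.
  x = 5: open {5} ∋ x has {5} ∩ (A ∖ {5}) = ∅, so x is NOT a limit point.
Collecting: A' = {2, 3, 4}.


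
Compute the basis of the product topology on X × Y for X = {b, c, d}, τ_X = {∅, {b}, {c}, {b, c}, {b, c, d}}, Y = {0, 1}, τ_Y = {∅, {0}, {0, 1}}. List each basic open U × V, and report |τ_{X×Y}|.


Basis B = {∅ × ∅, {b} × {0}, {c} × {0}, {b} × {0, 1}, {b, c} × {0}, {c} × {0, 1}, {b, c, d} × {0}, {b, c} × {0, 1}, {b, c, d} × {0, 1}}; |τ_{X×Y}| = 14.

Enumerate products U × V with U ∈ τ_X, V ∈ τ_Y (deduplicated):
  ∅ × ∅ = {} (∅)
  {b} × {0} = {(b,0)}
  {c} × {0} = {(c,0)}
  {b} × {0, 1} = {(b,0), (b,1)}
  {b, c} × {0} = {(b,0), (c,0)}
  {c} × {0, 1} = {(c,0), (c,1)}
  {b, c, d} × {0} = {(b,0), (c,0), (d,0)}
  {b, c} × {0, 1} = {(b,0), (b,1), (c,0), (c,1)}
  {b, c, d} × {0, 1} = {(b,0), (b,1), (c,0), (c,1), (d,0), (d,1)}
These 9 distinct sets form the basis B.
Close under arbitrary unions to get τ_{X×Y}; counting gives |τ_{X×Y}| = 14.


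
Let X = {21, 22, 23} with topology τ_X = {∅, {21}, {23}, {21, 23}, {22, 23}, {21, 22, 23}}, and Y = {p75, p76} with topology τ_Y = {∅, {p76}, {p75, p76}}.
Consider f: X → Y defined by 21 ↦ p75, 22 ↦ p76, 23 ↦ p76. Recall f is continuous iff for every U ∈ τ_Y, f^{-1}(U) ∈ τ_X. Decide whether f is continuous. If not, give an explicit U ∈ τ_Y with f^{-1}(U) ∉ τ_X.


f IS continuous.

Compute f^{-1}(U) for each U ∈ τ_Y:
  U = ∅: f^{-1}(U) = ∅ ∈ τ_X ✓.
  U = {p76}: f^{-1}(U) = {22, 23} ∈ τ_X ✓.
  U = {p75, p76}: f^{-1}(U) = {21, 22, 23} ∈ τ_X ✓.
Every preimage lies in τ_X, so f IS continuous.


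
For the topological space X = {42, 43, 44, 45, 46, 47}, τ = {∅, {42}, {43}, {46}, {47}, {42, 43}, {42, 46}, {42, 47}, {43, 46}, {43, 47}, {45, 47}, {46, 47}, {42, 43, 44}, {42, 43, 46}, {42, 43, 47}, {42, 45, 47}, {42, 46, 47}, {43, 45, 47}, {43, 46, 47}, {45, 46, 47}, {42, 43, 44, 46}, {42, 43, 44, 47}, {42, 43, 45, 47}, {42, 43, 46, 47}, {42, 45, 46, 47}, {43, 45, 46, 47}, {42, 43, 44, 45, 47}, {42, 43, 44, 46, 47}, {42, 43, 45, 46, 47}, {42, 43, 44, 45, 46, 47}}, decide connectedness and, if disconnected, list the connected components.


(X, τ) is disconnected; components = [{46}, {45, 47}, {42, 43, 44}].

Find clopen sets (U ∈ τ with X ∖ U ∈ τ):
  U = ∅, X ∖ U = {42, 43, 44, 45, 46, 47} — both open, so U is clopen.
  U = {46}, X ∖ U = {42, 43, 44, 45, 47} — both open, so U is clopen.
  U = {45, 47}, X ∖ U = {42, 43, 44, 46} — both open, so U is clopen.
  U = {42, 43, 44}, X ∖ U = {45, 46, 47} — both open, so U is clopen.
  U = {45, 46, 47}, X ∖ U = {42, 43, 44} — both open, so U is clopen.
  U = {42, 43, 44, 46}, X ∖ U = {45, 47} — both open, so U is clopen.
  U = {42, 43, 44, 45, 47}, X ∖ U = {46} — both open, so U is clopen.
  U = {42, 43, 44, 45, 46, 47}, X ∖ U = ∅ — both open, so U is clopen.
Nontrivial clopen(s) exist: e.g. {42, 43, 44, 45, 47}. So (X, τ) is disconnected.
Compute connected components by grouping points that agree on all clopens:
  component: {46}
  component: {45, 47}
  component: {42, 43, 44}


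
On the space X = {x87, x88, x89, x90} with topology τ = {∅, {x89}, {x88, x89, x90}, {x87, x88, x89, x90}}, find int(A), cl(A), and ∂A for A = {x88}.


int(A) = ∅, cl(A) = {x87, x88, x90}, ∂A = {x87, x88, x90}.

Closed sets in (X, τ) are complements of opens:
  closed(X, τ) = {∅, {x87}, {x87, x88, x90}, {x87, x88, x89, x90}}.
int(A) = ⋃ {U ∈ τ : U ⊆ A}. Opens contained in A: ∅.
Taking the union of these: int(A) = ∅.
cl(A) = ⋂ {C closed : A ⊆ C}. Closed sets containing A: {x87, x88, x90}, {x87, x88, x89, x90}.
Intersecting these: cl(A) = {x87, x88, x90}.
∂A = cl(A) ∖ int(A) = {x87, x88, x90} ∖ ∅ = {x87, x88, x90}.


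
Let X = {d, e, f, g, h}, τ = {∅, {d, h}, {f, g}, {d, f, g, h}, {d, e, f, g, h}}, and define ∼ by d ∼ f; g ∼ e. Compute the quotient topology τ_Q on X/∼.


X/∼ = {[d=f], [e=g], [h]}; |τ_Q| = 2.

Equivalence classes: [d=f], [e=g], [h].
Quotient map π: X → X/∼ sends d ↦ [d=f], e ↦ [e=g], f ↦ [d=f], g ↦ [e=g], h ↦ [h].
For each subset V ⊆ X/∼, compute π^{-1}(V) ⊆ X and check whether π^{-1}(V) ∈ τ. V is open in τ_Q iff π^{-1}(V) ∈ τ.
  V = {}: π^{-1}(V) = ∅ ∈ τ ✓.
  V = {[d=f]}: π^{-1}(V) = {d, f} ∉ τ ✗.
  V = {[e=g]}: π^{-1}(V) = {e, g} ∉ τ ✗.
  V = {[d=f], [e=g]}: π^{-1}(V) = {d, e, f, g} ∉ τ ✗.
  V = {[h]}: π^{-1}(V) = {h} ∉ τ ✗.
  V = {[d=f], [h]}: π^{-1}(V) = {d, f, h} ∉ τ ✗.
  V = {[e=g], [h]}: π^{-1}(V) = {e, g, h} ∉ τ ✗.
  V = {[d=f], [e=g], [h]}: π^{-1}(V) = {d, e, f, g, h} ∈ τ ✓.
Open sets in the quotient: τ_Q = {{}, {[d=f], [e=g], [h]}} (2 elements).


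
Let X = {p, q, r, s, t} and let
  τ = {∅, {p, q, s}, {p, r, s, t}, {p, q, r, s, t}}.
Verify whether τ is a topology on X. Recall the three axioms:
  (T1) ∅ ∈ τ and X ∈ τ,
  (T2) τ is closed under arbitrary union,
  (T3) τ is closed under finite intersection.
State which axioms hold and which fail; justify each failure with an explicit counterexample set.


τ is NOT a topology on X.

Axiom (T1): ∅ ∈ τ? Yes; X ∈ τ? Yes.
Axiom (T2/T3): check pairwise unions and intersections of members of τ.
Counterexample for (T3): {p, q, s} ∩ {p, r, s, t} = {p, s} ∉ τ. Therefore τ is NOT a topology.


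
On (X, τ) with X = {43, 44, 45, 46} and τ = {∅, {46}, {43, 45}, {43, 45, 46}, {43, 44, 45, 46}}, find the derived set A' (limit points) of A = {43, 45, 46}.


A' = {43, 44, 45}

For each x ∈ X, list the open sets U ∈ τ with x ∈ U, then check whether U ∩ (A ∖ {x}) ≠ ∅ for every such U.
  x = 43: opens ∋ x are {43, 45}, {43, 45, 46}, {43, 44, 45, 46}; each meets A ∖ {43}, so x IS a limit point.
  x = 44: opens ∋ x are {43, 44, 45, 46}; each meets A ∖ {44}, so x IS a limit point.
  x = 45: opens ∋ x are {43, 45}, {43, 45, 46}, {43, 44, 45, 46}; each meets A ∖ {45}, so x IS a limit point.
  x = 46: open {46} ∋ x has {46} ∩ (A ∖ {46}) = ∅, so x is NOT a limit point.
Collecting: A' = {43, 44, 45}.


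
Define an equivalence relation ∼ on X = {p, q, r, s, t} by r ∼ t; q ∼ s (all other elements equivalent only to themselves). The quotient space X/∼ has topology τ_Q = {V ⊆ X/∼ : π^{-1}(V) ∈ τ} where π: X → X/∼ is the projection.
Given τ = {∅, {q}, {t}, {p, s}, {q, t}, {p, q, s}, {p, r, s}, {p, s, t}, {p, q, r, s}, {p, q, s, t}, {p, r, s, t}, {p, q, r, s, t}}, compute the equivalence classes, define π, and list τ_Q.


X/∼ = {[p], [q=s], [r=t]}; |τ_Q| = 3.

Equivalence classes: [p], [q=s], [r=t].
Quotient map π: X → X/∼ sends p ↦ [p], q ↦ [q=s], r ↦ [r=t], s ↦ [q=s], t ↦ [r=t].
For each subset V ⊆ X/∼, compute π^{-1}(V) ⊆ X and check whether π^{-1}(V) ∈ τ. V is open in τ_Q iff π^{-1}(V) ∈ τ.
  V = {}: π^{-1}(V) = ∅ ∈ τ ✓.
  V = {[p]}: π^{-1}(V) = {p} ∉ τ ✗.
  V = {[q=s]}: π^{-1}(V) = {q, s} ∉ τ ✗.
  V = {[p], [q=s]}: π^{-1}(V) = {p, q, s} ∈ τ ✓.
  V = {[r=t]}: π^{-1}(V) = {r, t} ∉ τ ✗.
  V = {[p], [r=t]}: π^{-1}(V) = {p, r, t} ∉ τ ✗.
  V = {[q=s], [r=t]}: π^{-1}(V) = {q, r, s, t} ∉ τ ✗.
  V = {[p], [q=s], [r=t]}: π^{-1}(V) = {p, q, r, s, t} ∈ τ ✓.
Open sets in the quotient: τ_Q = {{}, {[p], [q=s]}, {[p], [q=s], [r=t]}} (3 elements).


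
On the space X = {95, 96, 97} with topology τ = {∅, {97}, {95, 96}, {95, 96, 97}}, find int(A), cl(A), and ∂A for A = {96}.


int(A) = ∅, cl(A) = {95, 96}, ∂A = {95, 96}.

Closed sets in (X, τ) are complements of opens:
  closed(X, τ) = {∅, {97}, {95, 96}, {95, 96, 97}}.
int(A) = ⋃ {U ∈ τ : U ⊆ A}. Opens contained in A: ∅.
Taking the union of these: int(A) = ∅.
cl(A) = ⋂ {C closed : A ⊆ C}. Closed sets containing A: {95, 96}, {95, 96, 97}.
Intersecting these: cl(A) = {95, 96}.
∂A = cl(A) ∖ int(A) = {95, 96} ∖ ∅ = {95, 96}.


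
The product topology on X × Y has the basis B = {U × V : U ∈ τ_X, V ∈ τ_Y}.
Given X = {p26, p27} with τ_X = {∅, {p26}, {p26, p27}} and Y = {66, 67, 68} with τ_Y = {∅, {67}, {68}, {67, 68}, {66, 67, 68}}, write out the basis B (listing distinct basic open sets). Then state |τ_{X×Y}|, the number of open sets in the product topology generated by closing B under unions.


Basis B = {∅ × ∅, {p26} × {67}, {p26} × {68}, {p26} × {67, 68}, {p26, p27} × {67}, {p26, p27} × {68}, {p26} × {66, 67, 68}, {p26, p27} × {67, 68}, {p26, p27} × {66, 67, 68}}; |τ_{X×Y}| = 14.

Enumerate products U × V with U ∈ τ_X, V ∈ τ_Y (deduplicated):
  ∅ × ∅ = {} (∅)
  {p26} × {67} = {(p26,67)}
  {p26} × {68} = {(p26,68)}
  {p26} × {67, 68} = {(p26,67), (p26,68)}
  {p26, p27} × {67} = {(p26,67), (p27,67)}
  {p26, p27} × {68} = {(p26,68), (p27,68)}
  {p26} × {66, 67, 68} = {(p26,66), (p26,67), (p26,68)}
  {p26, p27} × {67, 68} = {(p26,67), (p26,68), (p27,67), (p27,68)}
  {p26, p27} × {66, 67, 68} = {(p26,66), (p26,67), (p26,68), (p27,66), (p27,67), (p27,68)}
These 9 distinct sets form the basis B.
Close under arbitrary unions to get τ_{X×Y}; counting gives |τ_{X×Y}| = 14.


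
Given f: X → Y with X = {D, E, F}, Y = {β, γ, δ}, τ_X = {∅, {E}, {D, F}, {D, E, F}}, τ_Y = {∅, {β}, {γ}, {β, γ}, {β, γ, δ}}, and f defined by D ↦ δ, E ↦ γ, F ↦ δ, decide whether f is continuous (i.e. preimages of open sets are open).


f IS continuous.

Compute f^{-1}(U) for each U ∈ τ_Y:
  U = ∅: f^{-1}(U) = ∅ ∈ τ_X ✓.
  U = {β}: f^{-1}(U) = ∅ ∈ τ_X ✓.
  U = {γ}: f^{-1}(U) = {E} ∈ τ_X ✓.
  U = {β, γ}: f^{-1}(U) = {E} ∈ τ_X ✓.
  U = {β, γ, δ}: f^{-1}(U) = {D, E, F} ∈ τ_X ✓.
Every preimage lies in τ_X, so f IS continuous.
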